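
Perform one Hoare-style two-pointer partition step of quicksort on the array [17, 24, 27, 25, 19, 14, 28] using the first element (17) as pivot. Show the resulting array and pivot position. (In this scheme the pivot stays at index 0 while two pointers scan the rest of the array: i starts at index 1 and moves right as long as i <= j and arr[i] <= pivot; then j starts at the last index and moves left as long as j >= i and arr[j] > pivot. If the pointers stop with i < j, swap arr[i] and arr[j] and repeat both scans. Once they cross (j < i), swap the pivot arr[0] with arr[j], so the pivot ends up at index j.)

Hoare-style two-pointer partition with pivot = 17:

Initial array: [17, 24, 27, 25, 19, 14, 28]

Pointers start at i = 1, j = 6.
i stops at index 1 (arr[1]=24 > 17), j stops at index 5 (arr[5]=14 <= 17): swap arr[1] and arr[5], array becomes [17, 14, 27, 25, 19, 24, 28]
i ends at 2, j ends at 1: the pointers have crossed (j < i), so scanning stops.

Swap pivot arr[0] with arr[1] to place pivot at position 1: [14, 17, 27, 25, 19, 24, 28]
Pivot position: 1

After partitioning with pivot 17, the array becomes [14, 17, 27, 25, 19, 24, 28]. The pivot is placed at index 1. All elements to the left of the pivot are <= 17, and all elements to the right are > 17.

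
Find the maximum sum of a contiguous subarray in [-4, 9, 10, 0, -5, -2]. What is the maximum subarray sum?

Using Kadane's algorithm on [-4, 9, 10, 0, -5, -2]:

Scanning through the array:
Position 1 (value 9): max_ending_here = 9, max_so_far = 9
Position 2 (value 10): max_ending_here = 19, max_so_far = 19
Position 3 (value 0): max_ending_here = 19, max_so_far = 19
Position 4 (value -5): max_ending_here = 14, max_so_far = 19
Position 5 (value -2): max_ending_here = 12, max_so_far = 19

Maximum subarray: [9, 10]
Maximum sum: 19

The maximum subarray is [9, 10] with sum 19. This subarray runs from index 1 to index 2.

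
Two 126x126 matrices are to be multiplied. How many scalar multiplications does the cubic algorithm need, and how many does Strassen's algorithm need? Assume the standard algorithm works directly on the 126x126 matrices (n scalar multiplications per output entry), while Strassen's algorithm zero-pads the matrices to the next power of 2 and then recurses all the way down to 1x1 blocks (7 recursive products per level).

Matrix multiplication for 126x126 matrices:

Strassen's algorithm requires power-of-2 dimensions. Pad 126x126 to 128x128 (next power of 2).

Standard algorithm: 126^3 = 2000376 multiplications
Strassen's algorithm: 7^(log2(128)) = 7^7 = 823543 multiplications
Savings: 2000376 - 823543 = 1176833 multiplications

Standard: 2000376 multiplications (126^3). Strassen: 823543 multiplications (7^7, after padding to 128x128). Strassen reduces 8 recursive multiplications to 7 at each level.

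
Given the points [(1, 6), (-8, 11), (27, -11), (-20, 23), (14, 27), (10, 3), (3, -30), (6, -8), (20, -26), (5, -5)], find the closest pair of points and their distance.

Computing all pairwise distances among 10 points:

d((1, 6), (-8, 11)) = 10.2956
d((1, 6), (27, -11)) = 31.0644
d((1, 6), (-20, 23)) = 27.0185
d((1, 6), (14, 27)) = 24.6982
d((1, 6), (10, 3)) = 9.4868
d((1, 6), (3, -30)) = 36.0555
d((1, 6), (6, -8)) = 14.8661
d((1, 6), (20, -26)) = 37.2156
d((1, 6), (5, -5)) = 11.7047
d((-8, 11), (27, -11)) = 41.3401
d((-8, 11), (-20, 23)) = 16.9706
d((-8, 11), (14, 27)) = 27.2029
d((-8, 11), (10, 3)) = 19.6977
d((-8, 11), (3, -30)) = 42.45
d((-8, 11), (6, -8)) = 23.6008
d((-8, 11), (20, -26)) = 46.4004
d((-8, 11), (5, -5)) = 20.6155
d((27, -11), (-20, 23)) = 58.0086
d((27, -11), (14, 27)) = 40.1622
d((27, -11), (10, 3)) = 22.0227
d((27, -11), (3, -30)) = 30.6105
d((27, -11), (6, -8)) = 21.2132
d((27, -11), (20, -26)) = 16.5529
d((27, -11), (5, -5)) = 22.8035
d((-20, 23), (14, 27)) = 34.2345
d((-20, 23), (10, 3)) = 36.0555
d((-20, 23), (3, -30)) = 57.7754
d((-20, 23), (6, -8)) = 40.4599
d((-20, 23), (20, -26)) = 63.2535
d((-20, 23), (5, -5)) = 37.5366
d((14, 27), (10, 3)) = 24.3311
d((14, 27), (3, -30)) = 58.0517
d((14, 27), (6, -8)) = 35.9026
d((14, 27), (20, -26)) = 53.3385
d((14, 27), (5, -5)) = 33.2415
d((10, 3), (3, -30)) = 33.7343
d((10, 3), (6, -8)) = 11.7047
d((10, 3), (20, -26)) = 30.6757
d((10, 3), (5, -5)) = 9.434
d((3, -30), (6, -8)) = 22.2036
d((3, -30), (20, -26)) = 17.4642
d((3, -30), (5, -5)) = 25.0799
d((6, -8), (20, -26)) = 22.8035
d((6, -8), (5, -5)) = 3.1623 <-- minimum
d((20, -26), (5, -5)) = 25.807

Closest pair: (6, -8) and (5, -5) with distance 3.1623

The closest pair is (6, -8) and (5, -5) with Euclidean distance 3.1623. For 10 points, brute-force pairwise comparison is shown above. For large n, the divide-and-conquer algorithm (sort by x, recurse on halves, check the dividing strip) achieves O(n log n).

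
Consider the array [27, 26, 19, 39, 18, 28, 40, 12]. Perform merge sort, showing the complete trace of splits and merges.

Merge sort trace:

Split: [27, 26, 19, 39, 18, 28, 40, 12] -> [27, 26, 19, 39] and [18, 28, 40, 12]
  Split: [27, 26, 19, 39] -> [27, 26] and [19, 39]
    Split: [27, 26] -> [27] and [26]
    Merge: [27] + [26] -> [26, 27]
    Split: [19, 39] -> [19] and [39]
    Merge: [19] + [39] -> [19, 39]
  Merge: [26, 27] + [19, 39] -> [19, 26, 27, 39]
  Split: [18, 28, 40, 12] -> [18, 28] and [40, 12]
    Split: [18, 28] -> [18] and [28]
    Merge: [18] + [28] -> [18, 28]
    Split: [40, 12] -> [40] and [12]
    Merge: [40] + [12] -> [12, 40]
  Merge: [18, 28] + [12, 40] -> [12, 18, 28, 40]
Merge: [19, 26, 27, 39] + [12, 18, 28, 40] -> [12, 18, 19, 26, 27, 28, 39, 40]

Final sorted array: [12, 18, 19, 26, 27, 28, 39, 40]

The merge sort proceeds by recursively splitting the array and merging sorted halves.
After all merges, the sorted array is [12, 18, 19, 26, 27, 28, 39, 40].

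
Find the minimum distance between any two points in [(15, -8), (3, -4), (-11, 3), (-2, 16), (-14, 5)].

Computing all pairwise distances among 5 points:

d((15, -8), (3, -4)) = 12.6491
d((15, -8), (-11, 3)) = 28.2312
d((15, -8), (-2, 16)) = 29.4109
d((15, -8), (-14, 5)) = 31.7805
d((3, -4), (-11, 3)) = 15.6525
d((3, -4), (-2, 16)) = 20.6155
d((3, -4), (-14, 5)) = 19.2354
d((-11, 3), (-2, 16)) = 15.8114
d((-11, 3), (-14, 5)) = 3.6056 <-- minimum
d((-2, 16), (-14, 5)) = 16.2788

Closest pair: (-11, 3) and (-14, 5) with distance 3.6056

The closest pair is (-11, 3) and (-14, 5) with Euclidean distance 3.6056. For 5 points, brute-force pairwise comparison is shown above. For large n, the divide-and-conquer algorithm (sort by x, recurse on halves, check the dividing strip) achieves O(n log n).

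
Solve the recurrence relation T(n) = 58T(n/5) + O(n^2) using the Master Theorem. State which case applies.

Master Theorem for T(n) = 58T(n/5) + O(n^2):

a = 58, b = 5, c = 2
log_b(a) = log_5(58) = 2.5229

Case 1: c = 2 < log_5(58) = 2.5229
T(n) = O(n^(log_5 58))

For T(n) = 58T(n/5) + O(n^2): log_5(58) = 2.5229. This is Case 1 of the Master Theorem (c < log_b(a), work dominated by leaves), giving O(n^(log_5 58)).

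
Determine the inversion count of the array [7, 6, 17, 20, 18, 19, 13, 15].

Finding inversions in [7, 6, 17, 20, 18, 19, 13, 15]:

(0, 1): arr[0]=7 > arr[1]=6
(2, 6): arr[2]=17 > arr[6]=13
(2, 7): arr[2]=17 > arr[7]=15
(3, 4): arr[3]=20 > arr[4]=18
(3, 5): arr[3]=20 > arr[5]=19
(3, 6): arr[3]=20 > arr[6]=13
(3, 7): arr[3]=20 > arr[7]=15
(4, 6): arr[4]=18 > arr[6]=13
(4, 7): arr[4]=18 > arr[7]=15
(5, 6): arr[5]=19 > arr[6]=13
(5, 7): arr[5]=19 > arr[7]=15

Total inversions: 11

The array has 11 inversion(s): (0,1), (2,6), (2,7), (3,4), (3,5), (3,6), (3,7), (4,6), (4,7), (5,6), (5,7). Each pair (i,j) satisfies i < j and arr[i] > arr[j].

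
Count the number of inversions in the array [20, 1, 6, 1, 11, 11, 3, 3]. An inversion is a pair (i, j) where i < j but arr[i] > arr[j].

Finding inversions in [20, 1, 6, 1, 11, 11, 3, 3]:

(0, 1): arr[0]=20 > arr[1]=1
(0, 2): arr[0]=20 > arr[2]=6
(0, 3): arr[0]=20 > arr[3]=1
(0, 4): arr[0]=20 > arr[4]=11
(0, 5): arr[0]=20 > arr[5]=11
(0, 6): arr[0]=20 > arr[6]=3
(0, 7): arr[0]=20 > arr[7]=3
(2, 3): arr[2]=6 > arr[3]=1
(2, 6): arr[2]=6 > arr[6]=3
(2, 7): arr[2]=6 > arr[7]=3
(4, 6): arr[4]=11 > arr[6]=3
(4, 7): arr[4]=11 > arr[7]=3
(5, 6): arr[5]=11 > arr[6]=3
(5, 7): arr[5]=11 > arr[7]=3

Total inversions: 14

The array has 14 inversion(s): (0,1), (0,2), (0,3), (0,4), (0,5), (0,6), (0,7), (2,3), (2,6), (2,7), (4,6), (4,7), (5,6), (5,7). Each pair (i,j) satisfies i < j and arr[i] > arr[j].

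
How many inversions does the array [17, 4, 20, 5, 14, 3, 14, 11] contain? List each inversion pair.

Finding inversions in [17, 4, 20, 5, 14, 3, 14, 11]:

(0, 1): arr[0]=17 > arr[1]=4
(0, 3): arr[0]=17 > arr[3]=5
(0, 4): arr[0]=17 > arr[4]=14
(0, 5): arr[0]=17 > arr[5]=3
(0, 6): arr[0]=17 > arr[6]=14
(0, 7): arr[0]=17 > arr[7]=11
(1, 5): arr[1]=4 > arr[5]=3
(2, 3): arr[2]=20 > arr[3]=5
(2, 4): arr[2]=20 > arr[4]=14
(2, 5): arr[2]=20 > arr[5]=3
(2, 6): arr[2]=20 > arr[6]=14
(2, 7): arr[2]=20 > arr[7]=11
(3, 5): arr[3]=5 > arr[5]=3
(4, 5): arr[4]=14 > arr[5]=3
(4, 7): arr[4]=14 > arr[7]=11
(6, 7): arr[6]=14 > arr[7]=11

Total inversions: 16

The array has 16 inversion(s): (0,1), (0,3), (0,4), (0,5), (0,6), (0,7), (1,5), (2,3), (2,4), (2,5), (2,6), (2,7), (3,5), (4,5), (4,7), (6,7). Each pair (i,j) satisfies i < j and arr[i] > arr[j].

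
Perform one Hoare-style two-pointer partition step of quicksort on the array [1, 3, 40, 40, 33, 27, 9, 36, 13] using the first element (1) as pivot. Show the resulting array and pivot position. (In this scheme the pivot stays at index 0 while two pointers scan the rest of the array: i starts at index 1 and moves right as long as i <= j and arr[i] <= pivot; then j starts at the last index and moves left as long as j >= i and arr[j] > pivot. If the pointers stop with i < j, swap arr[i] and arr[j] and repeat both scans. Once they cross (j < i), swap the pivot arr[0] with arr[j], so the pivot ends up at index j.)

Hoare-style two-pointer partition with pivot = 1:

Initial array: [1, 3, 40, 40, 33, 27, 9, 36, 13]

Pointers start at i = 1, j = 8.
i ends at 1, j ends at 0: the pointers have crossed (j < i), so scanning stops.

j = 0, so swapping arr[0] with arr[j] leaves the pivot at position 0: [1, 3, 40, 40, 33, 27, 9, 36, 13]
Pivot position: 0

After partitioning with pivot 1, the array becomes [1, 3, 40, 40, 33, 27, 9, 36, 13]. The pivot is placed at index 0. All elements to the left of the pivot are <= 1, and all elements to the right are > 1.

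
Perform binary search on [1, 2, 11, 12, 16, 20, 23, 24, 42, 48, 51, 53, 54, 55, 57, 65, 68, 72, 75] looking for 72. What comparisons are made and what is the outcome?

Binary search for 72 in [1, 2, 11, 12, 16, 20, 23, 24, 42, 48, 51, 53, 54, 55, 57, 65, 68, 72, 75]:

lo=0, hi=18, mid=9, arr[mid]=48 -> 48 < 72, search right half
lo=10, hi=18, mid=14, arr[mid]=57 -> 57 < 72, search right half
lo=15, hi=18, mid=16, arr[mid]=68 -> 68 < 72, search right half
lo=17, hi=18, mid=17, arr[mid]=72 -> Found target at index 17!

Binary search finds 72 at index 17 after 4 comparisons. The search repeatedly halves the search space by comparing with the middle element.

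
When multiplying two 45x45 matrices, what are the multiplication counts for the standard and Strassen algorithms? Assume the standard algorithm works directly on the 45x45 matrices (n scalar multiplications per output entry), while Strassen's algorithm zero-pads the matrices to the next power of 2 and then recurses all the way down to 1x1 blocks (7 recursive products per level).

Matrix multiplication for 45x45 matrices:

Strassen's algorithm requires power-of-2 dimensions. Pad 45x45 to 64x64 (next power of 2).

Standard algorithm: 45^3 = 91125 multiplications
Strassen's algorithm: 7^(log2(64)) = 7^6 = 117649 multiplications
Difference: 91125 - 117649 = -26524 (Strassen uses MORE here due to padding overhead — for small or just-over-power-of-2 n, padding can outweigh the per-level savings)

Standard: 91125 multiplications (45^3). Strassen: 117649 multiplications (7^6, after padding to 64x64). Strassen reduces 8 recursive multiplications to 7 at each level.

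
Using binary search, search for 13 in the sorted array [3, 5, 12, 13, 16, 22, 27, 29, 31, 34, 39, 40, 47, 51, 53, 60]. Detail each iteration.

Binary search for 13 in [3, 5, 12, 13, 16, 22, 27, 29, 31, 34, 39, 40, 47, 51, 53, 60]:

lo=0, hi=15, mid=7, arr[mid]=29 -> 29 > 13, search left half
lo=0, hi=6, mid=3, arr[mid]=13 -> Found target at index 3!

Binary search finds 13 at index 3 after 2 comparisons. The search repeatedly halves the search space by comparing with the middle element.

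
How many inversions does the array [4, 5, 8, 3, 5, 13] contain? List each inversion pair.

Finding inversions in [4, 5, 8, 3, 5, 13]:

(0, 3): arr[0]=4 > arr[3]=3
(1, 3): arr[1]=5 > arr[3]=3
(2, 3): arr[2]=8 > arr[3]=3
(2, 4): arr[2]=8 > arr[4]=5

Total inversions: 4

The array has 4 inversion(s): (0,3), (1,3), (2,3), (2,4). Each pair (i,j) satisfies i < j and arr[i] > arr[j].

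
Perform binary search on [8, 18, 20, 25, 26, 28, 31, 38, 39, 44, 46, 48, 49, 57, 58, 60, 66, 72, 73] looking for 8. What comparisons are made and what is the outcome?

Binary search for 8 in [8, 18, 20, 25, 26, 28, 31, 38, 39, 44, 46, 48, 49, 57, 58, 60, 66, 72, 73]:

lo=0, hi=18, mid=9, arr[mid]=44 -> 44 > 8, search left half
lo=0, hi=8, mid=4, arr[mid]=26 -> 26 > 8, search left half
lo=0, hi=3, mid=1, arr[mid]=18 -> 18 > 8, search left half
lo=0, hi=0, mid=0, arr[mid]=8 -> Found target at index 0!

Binary search finds 8 at index 0 after 4 comparisons. The search repeatedly halves the search space by comparing with the middle element.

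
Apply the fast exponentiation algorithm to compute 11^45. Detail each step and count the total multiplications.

Computing 11^45 by squaring (build up from 11^1; each line after the first costs one multiplication):

11^1 = 11
11^2 = (11^1)^2 = 11^2 = 121
11^4 = (11^2)^2 = 121^2 = 14641
11^5 = 11 * 11^4 = 11 * 14641 = 161051
11^10 = (11^5)^2 = 161051^2 = 25937424601
11^11 = 11 * 11^10 = 11 * 25937424601 = 285311670611
11^22 = (11^11)^2 = 285311670611^2 = 81402749386839761113321
11^44 = (11^22)^2 = 81402749386839761113321^2 = 6626407607736641103900260617069258125403649041
11^45 = 11 * 11^44 = 11 * 6626407607736641103900260617069258125403649041 = 72890483685103052142902866787761839379440139451

Result: 72890483685103052142902866787761839379440139451
Multiplications needed: 8 (8 lines after 11^1)

11^45 = 72890483685103052142902866787761839379440139451. Using exponentiation by squaring, this requires 8 multiplications. The key idea: if the exponent is even, square the half-power; if odd, multiply by the base once.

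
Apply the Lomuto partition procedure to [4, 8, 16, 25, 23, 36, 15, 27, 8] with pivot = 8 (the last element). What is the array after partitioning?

Lomuto partition with pivot = 8:

Initial array: [4, 8, 16, 25, 23, 36, 15, 27, 8]

arr[0]=4 <= 8: swap with position 0, array becomes [4, 8, 16, 25, 23, 36, 15, 27, 8]
arr[1]=8 <= 8: swap with position 1, array becomes [4, 8, 16, 25, 23, 36, 15, 27, 8]
arr[2]=16 > 8: no swap
arr[3]=25 > 8: no swap
arr[4]=23 > 8: no swap
arr[5]=36 > 8: no swap
arr[6]=15 > 8: no swap
arr[7]=27 > 8: no swap

Place pivot at position 2: [4, 8, 8, 25, 23, 36, 15, 27, 16]
Pivot position: 2

After partitioning with pivot 8, the array becomes [4, 8, 8, 25, 23, 36, 15, 27, 16]. The pivot is placed at index 2. All elements to the left of the pivot are <= 8, and all elements to the right are > 8.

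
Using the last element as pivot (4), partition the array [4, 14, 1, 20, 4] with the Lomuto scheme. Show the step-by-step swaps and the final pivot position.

Lomuto partition with pivot = 4:

Initial array: [4, 14, 1, 20, 4]

arr[0]=4 <= 4: swap with position 0, array becomes [4, 14, 1, 20, 4]
arr[1]=14 > 4: no swap
arr[2]=1 <= 4: swap with position 1, array becomes [4, 1, 14, 20, 4]
arr[3]=20 > 4: no swap

Place pivot at position 2: [4, 1, 4, 20, 14]
Pivot position: 2

After partitioning with pivot 4, the array becomes [4, 1, 4, 20, 14]. The pivot is placed at index 2. All elements to the left of the pivot are <= 4, and all elements to the right are > 4.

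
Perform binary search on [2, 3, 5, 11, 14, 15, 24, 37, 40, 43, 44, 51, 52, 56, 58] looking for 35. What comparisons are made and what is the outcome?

Binary search for 35 in [2, 3, 5, 11, 14, 15, 24, 37, 40, 43, 44, 51, 52, 56, 58]:

lo=0, hi=14, mid=7, arr[mid]=37 -> 37 > 35, search left half
lo=0, hi=6, mid=3, arr[mid]=11 -> 11 < 35, search right half
lo=4, hi=6, mid=5, arr[mid]=15 -> 15 < 35, search right half
lo=6, hi=6, mid=6, arr[mid]=24 -> 24 < 35, search right half
lo=7 > hi=6, target 35 not found

Binary search determines that 35 is not in the array after 4 comparisons. The search space was exhausted without finding the target.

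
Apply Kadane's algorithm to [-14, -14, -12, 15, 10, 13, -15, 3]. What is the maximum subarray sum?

Using Kadane's algorithm on [-14, -14, -12, 15, 10, 13, -15, 3]:

Scanning through the array:
Position 1 (value -14): max_ending_here = -14, max_so_far = -14
Position 2 (value -12): max_ending_here = -12, max_so_far = -12
Position 3 (value 15): max_ending_here = 15, max_so_far = 15
Position 4 (value 10): max_ending_here = 25, max_so_far = 25
Position 5 (value 13): max_ending_here = 38, max_so_far = 38
Position 6 (value -15): max_ending_here = 23, max_so_far = 38
Position 7 (value 3): max_ending_here = 26, max_so_far = 38

Maximum subarray: [15, 10, 13]
Maximum sum: 38

The maximum subarray is [15, 10, 13] with sum 38. This subarray runs from index 3 to index 5.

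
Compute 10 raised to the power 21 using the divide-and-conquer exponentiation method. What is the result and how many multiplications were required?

Computing 10^21 by squaring (build up from 10^1; each line after the first costs one multiplication):

10^1 = 10
10^2 = (10^1)^2 = 10^2 = 100
10^4 = (10^2)^2 = 100^2 = 10000
10^5 = 10 * 10^4 = 10 * 10000 = 100000
10^10 = (10^5)^2 = 100000^2 = 10000000000
10^20 = (10^10)^2 = 10000000000^2 = 100000000000000000000
10^21 = 10 * 10^20 = 10 * 100000000000000000000 = 1000000000000000000000

Result: 1000000000000000000000
Multiplications needed: 6 (6 lines after 10^1)

10^21 = 1000000000000000000000. Using exponentiation by squaring, this requires 6 multiplications. The key idea: if the exponent is even, square the half-power; if odd, multiply by the base once.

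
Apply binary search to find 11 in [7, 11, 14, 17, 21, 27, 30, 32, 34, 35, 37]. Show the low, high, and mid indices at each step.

Binary search for 11 in [7, 11, 14, 17, 21, 27, 30, 32, 34, 35, 37]:

lo=0, hi=10, mid=5, arr[mid]=27 -> 27 > 11, search left half
lo=0, hi=4, mid=2, arr[mid]=14 -> 14 > 11, search left half
lo=0, hi=1, mid=0, arr[mid]=7 -> 7 < 11, search right half
lo=1, hi=1, mid=1, arr[mid]=11 -> Found target at index 1!

Binary search finds 11 at index 1 after 4 comparisons. The search repeatedly halves the search space by comparing with the middle element.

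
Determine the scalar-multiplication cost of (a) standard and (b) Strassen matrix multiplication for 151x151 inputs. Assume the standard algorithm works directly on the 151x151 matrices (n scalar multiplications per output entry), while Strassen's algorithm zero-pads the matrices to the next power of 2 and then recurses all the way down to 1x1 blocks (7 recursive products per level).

Matrix multiplication for 151x151 matrices:

Strassen's algorithm requires power-of-2 dimensions. Pad 151x151 to 256x256 (next power of 2).

Standard algorithm: 151^3 = 3442951 multiplications
Strassen's algorithm: 7^(log2(256)) = 7^8 = 5764801 multiplications
Difference: 3442951 - 5764801 = -2321850 (Strassen uses MORE here due to padding overhead — for small or just-over-power-of-2 n, padding can outweigh the per-level savings)

Standard: 3442951 multiplications (151^3). Strassen: 5764801 multiplications (7^8, after padding to 256x256). Strassen reduces 8 recursive multiplications to 7 at each level.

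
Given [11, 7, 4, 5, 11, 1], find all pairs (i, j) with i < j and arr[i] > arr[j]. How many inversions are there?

Finding inversions in [11, 7, 4, 5, 11, 1]:

(0, 1): arr[0]=11 > arr[1]=7
(0, 2): arr[0]=11 > arr[2]=4
(0, 3): arr[0]=11 > arr[3]=5
(0, 5): arr[0]=11 > arr[5]=1
(1, 2): arr[1]=7 > arr[2]=4
(1, 3): arr[1]=7 > arr[3]=5
(1, 5): arr[1]=7 > arr[5]=1
(2, 5): arr[2]=4 > arr[5]=1
(3, 5): arr[3]=5 > arr[5]=1
(4, 5): arr[4]=11 > arr[5]=1

Total inversions: 10

The array has 10 inversion(s): (0,1), (0,2), (0,3), (0,5), (1,2), (1,3), (1,5), (2,5), (3,5), (4,5). Each pair (i,j) satisfies i < j and arr[i] > arr[j].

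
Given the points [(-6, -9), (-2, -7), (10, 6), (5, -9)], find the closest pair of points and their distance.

Computing all pairwise distances among 4 points:

d((-6, -9), (-2, -7)) = 4.4721 <-- minimum
d((-6, -9), (10, 6)) = 21.9317
d((-6, -9), (5, -9)) = 11.0
d((-2, -7), (10, 6)) = 17.6918
d((-2, -7), (5, -9)) = 7.2801
d((10, 6), (5, -9)) = 15.8114

Closest pair: (-6, -9) and (-2, -7) with distance 4.4721

The closest pair is (-6, -9) and (-2, -7) with Euclidean distance 4.4721. For 4 points, brute-force pairwise comparison is shown above. For large n, the divide-and-conquer algorithm (sort by x, recurse on halves, check the dividing strip) achieves O(n log n).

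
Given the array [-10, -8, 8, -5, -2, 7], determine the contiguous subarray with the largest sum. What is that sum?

Using Kadane's algorithm on [-10, -8, 8, -5, -2, 7]:

Scanning through the array:
Position 1 (value -8): max_ending_here = -8, max_so_far = -8
Position 2 (value 8): max_ending_here = 8, max_so_far = 8
Position 3 (value -5): max_ending_here = 3, max_so_far = 8
Position 4 (value -2): max_ending_here = 1, max_so_far = 8
Position 5 (value 7): max_ending_here = 8, max_so_far = 8

Maximum subarray: [8]
Maximum sum: 8

The maximum subarray is [8] with sum 8. This subarray runs from index 2 to index 2.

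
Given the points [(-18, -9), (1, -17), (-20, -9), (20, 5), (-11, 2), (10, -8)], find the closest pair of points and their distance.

Computing all pairwise distances among 6 points:

d((-18, -9), (1, -17)) = 20.6155
d((-18, -9), (-20, -9)) = 2.0 <-- minimum
d((-18, -9), (20, 5)) = 40.4969
d((-18, -9), (-11, 2)) = 13.0384
d((-18, -9), (10, -8)) = 28.0179
d((1, -17), (-20, -9)) = 22.4722
d((1, -17), (20, 5)) = 29.0689
d((1, -17), (-11, 2)) = 22.4722
d((1, -17), (10, -8)) = 12.7279
d((-20, -9), (20, 5)) = 42.3792
d((-20, -9), (-11, 2)) = 14.2127
d((-20, -9), (10, -8)) = 30.0167
d((20, 5), (-11, 2)) = 31.1448
d((20, 5), (10, -8)) = 16.4012
d((-11, 2), (10, -8)) = 23.2594

Closest pair: (-18, -9) and (-20, -9) with distance 2.0

The closest pair is (-18, -9) and (-20, -9) with Euclidean distance 2.0. For 6 points, brute-force pairwise comparison is shown above. For large n, the divide-and-conquer algorithm (sort by x, recurse on halves, check the dividing strip) achieves O(n log n).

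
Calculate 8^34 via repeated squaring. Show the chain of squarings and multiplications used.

Computing 8^34 by squaring (build up from 8^1; each line after the first costs one multiplication):

8^1 = 8
8^2 = (8^1)^2 = 8^2 = 64
8^4 = (8^2)^2 = 64^2 = 4096
8^8 = (8^4)^2 = 4096^2 = 16777216
8^16 = (8^8)^2 = 16777216^2 = 281474976710656
8^17 = 8 * 8^16 = 8 * 281474976710656 = 2251799813685248
8^34 = (8^17)^2 = 2251799813685248^2 = 5070602400912917605986812821504

Result: 5070602400912917605986812821504
Multiplications needed: 6 (6 lines after 8^1)

8^34 = 5070602400912917605986812821504. Using exponentiation by squaring, this requires 6 multiplications. The key idea: if the exponent is even, square the half-power; if odd, multiply by the base once.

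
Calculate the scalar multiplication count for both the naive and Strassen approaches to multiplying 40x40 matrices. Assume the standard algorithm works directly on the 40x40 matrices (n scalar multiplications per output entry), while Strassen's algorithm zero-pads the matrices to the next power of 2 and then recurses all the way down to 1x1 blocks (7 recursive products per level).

Matrix multiplication for 40x40 matrices:

Strassen's algorithm requires power-of-2 dimensions. Pad 40x40 to 64x64 (next power of 2).

Standard algorithm: 40^3 = 64000 multiplications
Strassen's algorithm: 7^(log2(64)) = 7^6 = 117649 multiplications
Difference: 64000 - 117649 = -53649 (Strassen uses MORE here due to padding overhead — for small or just-over-power-of-2 n, padding can outweigh the per-level savings)

Standard: 64000 multiplications (40^3). Strassen: 117649 multiplications (7^6, after padding to 64x64). Strassen reduces 8 recursive multiplications to 7 at each level.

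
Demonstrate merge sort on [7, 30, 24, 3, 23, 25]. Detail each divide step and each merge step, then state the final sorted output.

Merge sort trace:

Split: [7, 30, 24, 3, 23, 25] -> [7, 30, 24] and [3, 23, 25]
  Split: [7, 30, 24] -> [7] and [30, 24]
    Split: [30, 24] -> [30] and [24]
    Merge: [30] + [24] -> [24, 30]
  Merge: [7] + [24, 30] -> [7, 24, 30]
  Split: [3, 23, 25] -> [3] and [23, 25]
    Split: [23, 25] -> [23] and [25]
    Merge: [23] + [25] -> [23, 25]
  Merge: [3] + [23, 25] -> [3, 23, 25]
Merge: [7, 24, 30] + [3, 23, 25] -> [3, 7, 23, 24, 25, 30]

Final sorted array: [3, 7, 23, 24, 25, 30]

The merge sort proceeds by recursively splitting the array and merging sorted halves.
After all merges, the sorted array is [3, 7, 23, 24, 25, 30].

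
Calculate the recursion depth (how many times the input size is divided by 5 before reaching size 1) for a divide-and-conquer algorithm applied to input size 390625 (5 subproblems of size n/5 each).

For divide and conquer with division factor 5:

Problem sizes at each level:
Level 0: 390625
Level 1: 78125
Level 2: 15625
Level 3: 3125
Level 4: 625
Level 5: 125
Level 6: 25
Level 7: 5
Level 8: 1

The root is level 0 and the size-1 base case is level 8 (the tree spans levels 0 through 8, i.e. 9 levels counting the root), so the depth is the number of divisions: log_5(390625) = 8

The recursion tree depth is log_5(390625) = 8. At each level, the problem size is divided by 5, so it takes 8 divisions to reduce to a base case of size 1. The algorithm makes 5 recursive calls at each level.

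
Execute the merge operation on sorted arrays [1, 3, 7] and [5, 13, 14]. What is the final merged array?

Merging process:

Compare 1 vs 5: take 1 from left. Merged: [1]
Compare 3 vs 5: take 3 from left. Merged: [1, 3]
Compare 7 vs 5: take 5 from right. Merged: [1, 3, 5]
Compare 7 vs 13: take 7 from left. Merged: [1, 3, 5, 7]
Append remaining from right: [13, 14]. Merged: [1, 3, 5, 7, 13, 14]

Final merged array: [1, 3, 5, 7, 13, 14]
Total comparisons: 4

The merged array is [1, 3, 5, 7, 13, 14], requiring 4 comparisons. The merge step runs in O(n) time where n is the total number of elements.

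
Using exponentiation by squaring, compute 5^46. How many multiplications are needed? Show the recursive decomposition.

Computing 5^46 by squaring (build up from 5^1; each line after the first costs one multiplication):

5^1 = 5
5^2 = (5^1)^2 = 5^2 = 25
5^4 = (5^2)^2 = 25^2 = 625
5^5 = 5 * 5^4 = 5 * 625 = 3125
5^10 = (5^5)^2 = 3125^2 = 9765625
5^11 = 5 * 5^10 = 5 * 9765625 = 48828125
5^22 = (5^11)^2 = 48828125^2 = 2384185791015625
5^23 = 5 * 5^22 = 5 * 2384185791015625 = 11920928955078125
5^46 = (5^23)^2 = 11920928955078125^2 = 142108547152020037174224853515625

Result: 142108547152020037174224853515625
Multiplications needed: 8 (8 lines after 5^1)

5^46 = 142108547152020037174224853515625. Using exponentiation by squaring, this requires 8 multiplications. The key idea: if the exponent is even, square the half-power; if odd, multiply by the base once.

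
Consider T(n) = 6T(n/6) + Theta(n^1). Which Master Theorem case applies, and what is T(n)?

Master Theorem for T(n) = 6T(n/6) + O(n^1):

a = 6, b = 6, c = 1
log_b(a) = log_6(6) = 1.0000

Case 2: c = 1 = log_6(6) = 1.0000
T(n) = O(n^1 log n) = O(n log n)

For T(n) = 6T(n/6) + O(n^1): log_6(6) = 1.0000. This is Case 2 of the Master Theorem (c = log_b(a), equal work at all levels), giving O(n log n).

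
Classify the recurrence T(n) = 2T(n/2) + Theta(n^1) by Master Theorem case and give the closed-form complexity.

Master Theorem for T(n) = 2T(n/2) + O(n^1):

a = 2, b = 2, c = 1
log_b(a) = log_2(2) = 1.0000

Case 2: c = 1 = log_2(2) = 1.0000
T(n) = O(n^1 log n) = O(n log n)

For T(n) = 2T(n/2) + O(n^1): log_2(2) = 1.0000. This is Case 2 of the Master Theorem (c = log_b(a), equal work at all levels), giving O(n log n).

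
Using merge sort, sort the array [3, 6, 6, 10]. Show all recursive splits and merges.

Merge sort trace:

Split: [3, 6, 6, 10] -> [3, 6] and [6, 10]
  Split: [3, 6] -> [3] and [6]
  Merge: [3] + [6] -> [3, 6]
  Split: [6, 10] -> [6] and [10]
  Merge: [6] + [10] -> [6, 10]
Merge: [3, 6] + [6, 10] -> [3, 6, 6, 10]

Final sorted array: [3, 6, 6, 10]

The merge sort proceeds by recursively splitting the array and merging sorted halves.
After all merges, the sorted array is [3, 6, 6, 10].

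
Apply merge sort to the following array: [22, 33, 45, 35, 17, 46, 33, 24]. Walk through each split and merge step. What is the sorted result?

Merge sort trace:

Split: [22, 33, 45, 35, 17, 46, 33, 24] -> [22, 33, 45, 35] and [17, 46, 33, 24]
  Split: [22, 33, 45, 35] -> [22, 33] and [45, 35]
    Split: [22, 33] -> [22] and [33]
    Merge: [22] + [33] -> [22, 33]
    Split: [45, 35] -> [45] and [35]
    Merge: [45] + [35] -> [35, 45]
  Merge: [22, 33] + [35, 45] -> [22, 33, 35, 45]
  Split: [17, 46, 33, 24] -> [17, 46] and [33, 24]
    Split: [17, 46] -> [17] and [46]
    Merge: [17] + [46] -> [17, 46]
    Split: [33, 24] -> [33] and [24]
    Merge: [33] + [24] -> [24, 33]
  Merge: [17, 46] + [24, 33] -> [17, 24, 33, 46]
Merge: [22, 33, 35, 45] + [17, 24, 33, 46] -> [17, 22, 24, 33, 33, 35, 45, 46]

Final sorted array: [17, 22, 24, 33, 33, 35, 45, 46]

The merge sort proceeds by recursively splitting the array and merging sorted halves.
After all merges, the sorted array is [17, 22, 24, 33, 33, 35, 45, 46].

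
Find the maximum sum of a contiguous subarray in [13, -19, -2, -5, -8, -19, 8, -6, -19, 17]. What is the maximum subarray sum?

Using Kadane's algorithm on [13, -19, -2, -5, -8, -19, 8, -6, -19, 17]:

Scanning through the array:
Position 1 (value -19): max_ending_here = -6, max_so_far = 13
Position 2 (value -2): max_ending_here = -2, max_so_far = 13
Position 3 (value -5): max_ending_here = -5, max_so_far = 13
Position 4 (value -8): max_ending_here = -8, max_so_far = 13
Position 5 (value -19): max_ending_here = -19, max_so_far = 13
Position 6 (value 8): max_ending_here = 8, max_so_far = 13
Position 7 (value -6): max_ending_here = 2, max_so_far = 13
Position 8 (value -19): max_ending_here = -17, max_so_far = 13
Position 9 (value 17): max_ending_here = 17, max_so_far = 17

Maximum subarray: [17]
Maximum sum: 17

The maximum subarray is [17] with sum 17. This subarray runs from index 9 to index 9.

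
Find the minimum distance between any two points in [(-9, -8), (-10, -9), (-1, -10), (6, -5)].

Computing all pairwise distances among 4 points:

d((-9, -8), (-10, -9)) = 1.4142 <-- minimum
d((-9, -8), (-1, -10)) = 8.2462
d((-9, -8), (6, -5)) = 15.2971
d((-10, -9), (-1, -10)) = 9.0554
d((-10, -9), (6, -5)) = 16.4924
d((-1, -10), (6, -5)) = 8.6023

Closest pair: (-9, -8) and (-10, -9) with distance 1.4142

The closest pair is (-9, -8) and (-10, -9) with Euclidean distance 1.4142. For 4 points, brute-force pairwise comparison is shown above. For large n, the divide-and-conquer algorithm (sort by x, recurse on halves, check the dividing strip) achieves O(n log n).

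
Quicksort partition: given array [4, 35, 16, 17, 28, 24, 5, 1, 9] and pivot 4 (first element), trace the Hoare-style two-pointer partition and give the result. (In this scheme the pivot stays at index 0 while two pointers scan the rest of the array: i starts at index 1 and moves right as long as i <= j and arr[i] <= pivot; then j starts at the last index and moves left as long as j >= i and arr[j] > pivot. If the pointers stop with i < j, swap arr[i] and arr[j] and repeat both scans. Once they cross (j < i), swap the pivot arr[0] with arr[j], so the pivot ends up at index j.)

Hoare-style two-pointer partition with pivot = 4:

Initial array: [4, 35, 16, 17, 28, 24, 5, 1, 9]

Pointers start at i = 1, j = 8.
i stops at index 1 (arr[1]=35 > 4), j stops at index 7 (arr[7]=1 <= 4): swap arr[1] and arr[7], array becomes [4, 1, 16, 17, 28, 24, 5, 35, 9]
i ends at 2, j ends at 1: the pointers have crossed (j < i), so scanning stops.

Swap pivot arr[0] with arr[1] to place pivot at position 1: [1, 4, 16, 17, 28, 24, 5, 35, 9]
Pivot position: 1

After partitioning with pivot 4, the array becomes [1, 4, 16, 17, 28, 24, 5, 35, 9]. The pivot is placed at index 1. All elements to the left of the pivot are <= 4, and all elements to the right are > 4.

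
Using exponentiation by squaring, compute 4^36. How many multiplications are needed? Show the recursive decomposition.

Computing 4^36 by squaring (build up from 4^1; each line after the first costs one multiplication):

4^1 = 4
4^2 = (4^1)^2 = 4^2 = 16
4^4 = (4^2)^2 = 16^2 = 256
4^8 = (4^4)^2 = 256^2 = 65536
4^9 = 4 * 4^8 = 4 * 65536 = 262144
4^18 = (4^9)^2 = 262144^2 = 68719476736
4^36 = (4^18)^2 = 68719476736^2 = 4722366482869645213696

Result: 4722366482869645213696
Multiplications needed: 6 (6 lines after 4^1)

4^36 = 4722366482869645213696. Using exponentiation by squaring, this requires 6 multiplications. The key idea: if the exponent is even, square the half-power; if odd, multiply by the base once.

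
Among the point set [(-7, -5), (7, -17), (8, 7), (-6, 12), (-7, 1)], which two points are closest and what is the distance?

Computing all pairwise distances among 5 points:

d((-7, -5), (7, -17)) = 18.4391
d((-7, -5), (8, 7)) = 19.2094
d((-7, -5), (-6, 12)) = 17.0294
d((-7, -5), (-7, 1)) = 6.0 <-- minimum
d((7, -17), (8, 7)) = 24.0208
d((7, -17), (-6, 12)) = 31.7805
d((7, -17), (-7, 1)) = 22.8035
d((8, 7), (-6, 12)) = 14.8661
d((8, 7), (-7, 1)) = 16.1555
d((-6, 12), (-7, 1)) = 11.0454

Closest pair: (-7, -5) and (-7, 1) with distance 6.0

The closest pair is (-7, -5) and (-7, 1) with Euclidean distance 6.0. For 5 points, brute-force pairwise comparison is shown above. For large n, the divide-and-conquer algorithm (sort by x, recurse on halves, check the dividing strip) achieves O(n log n).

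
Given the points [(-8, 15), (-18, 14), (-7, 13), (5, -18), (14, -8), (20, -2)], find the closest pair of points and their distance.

Computing all pairwise distances among 6 points:

d((-8, 15), (-18, 14)) = 10.0499
d((-8, 15), (-7, 13)) = 2.2361 <-- minimum
d((-8, 15), (5, -18)) = 35.4683
d((-8, 15), (14, -8)) = 31.8277
d((-8, 15), (20, -2)) = 32.7567
d((-18, 14), (-7, 13)) = 11.0454
d((-18, 14), (5, -18)) = 39.4081
d((-18, 14), (14, -8)) = 38.833
d((-18, 14), (20, -2)) = 41.2311
d((-7, 13), (5, -18)) = 33.2415
d((-7, 13), (14, -8)) = 29.6985
d((-7, 13), (20, -2)) = 30.8869
d((5, -18), (14, -8)) = 13.4536
d((5, -18), (20, -2)) = 21.9317
d((14, -8), (20, -2)) = 8.4853

Closest pair: (-8, 15) and (-7, 13) with distance 2.2361

The closest pair is (-8, 15) and (-7, 13) with Euclidean distance 2.2361. For 6 points, brute-force pairwise comparison is shown above. For large n, the divide-and-conquer algorithm (sort by x, recurse on halves, check the dividing strip) achieves O(n log n).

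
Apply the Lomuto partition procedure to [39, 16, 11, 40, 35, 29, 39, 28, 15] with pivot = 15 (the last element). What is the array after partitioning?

Lomuto partition with pivot = 15:

Initial array: [39, 16, 11, 40, 35, 29, 39, 28, 15]

arr[0]=39 > 15: no swap
arr[1]=16 > 15: no swap
arr[2]=11 <= 15: swap with position 0, array becomes [11, 16, 39, 40, 35, 29, 39, 28, 15]
arr[3]=40 > 15: no swap
arr[4]=35 > 15: no swap
arr[5]=29 > 15: no swap
arr[6]=39 > 15: no swap
arr[7]=28 > 15: no swap

Place pivot at position 1: [11, 15, 39, 40, 35, 29, 39, 28, 16]
Pivot position: 1

After partitioning with pivot 15, the array becomes [11, 15, 39, 40, 35, 29, 39, 28, 16]. The pivot is placed at index 1. All elements to the left of the pivot are <= 15, and all elements to the right are > 15.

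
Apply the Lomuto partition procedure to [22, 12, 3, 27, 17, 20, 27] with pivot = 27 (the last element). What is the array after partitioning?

Lomuto partition with pivot = 27:

Initial array: [22, 12, 3, 27, 17, 20, 27]

arr[0]=22 <= 27: swap with position 0, array becomes [22, 12, 3, 27, 17, 20, 27]
arr[1]=12 <= 27: swap with position 1, array becomes [22, 12, 3, 27, 17, 20, 27]
arr[2]=3 <= 27: swap with position 2, array becomes [22, 12, 3, 27, 17, 20, 27]
arr[3]=27 <= 27: swap with position 3, array becomes [22, 12, 3, 27, 17, 20, 27]
arr[4]=17 <= 27: swap with position 4, array becomes [22, 12, 3, 27, 17, 20, 27]
arr[5]=20 <= 27: swap with position 5, array becomes [22, 12, 3, 27, 17, 20, 27]

Place pivot at position 6: [22, 12, 3, 27, 17, 20, 27]
Pivot position: 6

After partitioning with pivot 27, the array becomes [22, 12, 3, 27, 17, 20, 27]. The pivot is placed at index 6. All elements to the left of the pivot are <= 27, and all elements to the right are > 27.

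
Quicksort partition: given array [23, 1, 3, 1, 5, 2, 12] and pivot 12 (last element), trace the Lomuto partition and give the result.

Lomuto partition with pivot = 12:

Initial array: [23, 1, 3, 1, 5, 2, 12]

arr[0]=23 > 12: no swap
arr[1]=1 <= 12: swap with position 0, array becomes [1, 23, 3, 1, 5, 2, 12]
arr[2]=3 <= 12: swap with position 1, array becomes [1, 3, 23, 1, 5, 2, 12]
arr[3]=1 <= 12: swap with position 2, array becomes [1, 3, 1, 23, 5, 2, 12]
arr[4]=5 <= 12: swap with position 3, array becomes [1, 3, 1, 5, 23, 2, 12]
arr[5]=2 <= 12: swap with position 4, array becomes [1, 3, 1, 5, 2, 23, 12]

Place pivot at position 5: [1, 3, 1, 5, 2, 12, 23]
Pivot position: 5

After partitioning with pivot 12, the array becomes [1, 3, 1, 5, 2, 12, 23]. The pivot is placed at index 5. All elements to the left of the pivot are <= 12, and all elements to the right are > 12.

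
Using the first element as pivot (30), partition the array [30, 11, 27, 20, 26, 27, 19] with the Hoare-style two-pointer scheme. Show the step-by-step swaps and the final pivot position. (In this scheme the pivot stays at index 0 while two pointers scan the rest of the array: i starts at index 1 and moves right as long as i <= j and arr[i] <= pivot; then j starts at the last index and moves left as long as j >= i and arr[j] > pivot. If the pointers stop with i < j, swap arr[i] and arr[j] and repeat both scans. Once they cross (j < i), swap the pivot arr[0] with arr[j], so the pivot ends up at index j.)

Hoare-style two-pointer partition with pivot = 30:

Initial array: [30, 11, 27, 20, 26, 27, 19]

Pointers start at i = 1, j = 6.
i ends at 7, j ends at 6: the pointers have crossed (j < i), so scanning stops.

Swap pivot arr[0] with arr[6] to place pivot at position 6: [19, 11, 27, 20, 26, 27, 30]
Pivot position: 6

After partitioning with pivot 30, the array becomes [19, 11, 27, 20, 26, 27, 30]. The pivot is placed at index 6. All elements to the left of the pivot are <= 30, and all elements to the right are > 30.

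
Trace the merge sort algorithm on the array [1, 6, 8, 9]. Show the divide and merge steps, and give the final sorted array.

Merge sort trace:

Split: [1, 6, 8, 9] -> [1, 6] and [8, 9]
  Split: [1, 6] -> [1] and [6]
  Merge: [1] + [6] -> [1, 6]
  Split: [8, 9] -> [8] and [9]
  Merge: [8] + [9] -> [8, 9]
Merge: [1, 6] + [8, 9] -> [1, 6, 8, 9]

Final sorted array: [1, 6, 8, 9]

The merge sort proceeds by recursively splitting the array and merging sorted halves.
After all merges, the sorted array is [1, 6, 8, 9].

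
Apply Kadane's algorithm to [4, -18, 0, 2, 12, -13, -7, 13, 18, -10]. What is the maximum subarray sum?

Using Kadane's algorithm on [4, -18, 0, 2, 12, -13, -7, 13, 18, -10]:

Scanning through the array:
Position 1 (value -18): max_ending_here = -14, max_so_far = 4
Position 2 (value 0): max_ending_here = 0, max_so_far = 4
Position 3 (value 2): max_ending_here = 2, max_so_far = 4
Position 4 (value 12): max_ending_here = 14, max_so_far = 14
Position 5 (value -13): max_ending_here = 1, max_so_far = 14
Position 6 (value -7): max_ending_here = -6, max_so_far = 14
Position 7 (value 13): max_ending_here = 13, max_so_far = 14
Position 8 (value 18): max_ending_here = 31, max_so_far = 31
Position 9 (value -10): max_ending_here = 21, max_so_far = 31

Maximum subarray: [13, 18]
Maximum sum: 31

The maximum subarray is [13, 18] with sum 31. This subarray runs from index 7 to index 8.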